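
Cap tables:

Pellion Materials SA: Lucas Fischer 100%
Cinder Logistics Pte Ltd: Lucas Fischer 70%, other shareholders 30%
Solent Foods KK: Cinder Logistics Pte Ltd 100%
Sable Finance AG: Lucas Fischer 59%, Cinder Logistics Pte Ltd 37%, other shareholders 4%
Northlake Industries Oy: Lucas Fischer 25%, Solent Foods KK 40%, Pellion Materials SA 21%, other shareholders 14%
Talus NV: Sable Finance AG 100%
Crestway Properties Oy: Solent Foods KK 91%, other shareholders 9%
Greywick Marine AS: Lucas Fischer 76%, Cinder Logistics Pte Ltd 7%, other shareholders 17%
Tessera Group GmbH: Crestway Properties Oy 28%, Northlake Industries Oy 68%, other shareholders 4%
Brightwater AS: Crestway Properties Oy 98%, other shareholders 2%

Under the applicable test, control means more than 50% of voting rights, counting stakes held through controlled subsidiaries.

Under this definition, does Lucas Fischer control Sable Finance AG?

Yes

Lucas holds 70% of Cinder, so Lucas controls Cinder.
Lucas and Cinder together hold 59% + 37% = 96% of Sable, so Lucas controls Sable.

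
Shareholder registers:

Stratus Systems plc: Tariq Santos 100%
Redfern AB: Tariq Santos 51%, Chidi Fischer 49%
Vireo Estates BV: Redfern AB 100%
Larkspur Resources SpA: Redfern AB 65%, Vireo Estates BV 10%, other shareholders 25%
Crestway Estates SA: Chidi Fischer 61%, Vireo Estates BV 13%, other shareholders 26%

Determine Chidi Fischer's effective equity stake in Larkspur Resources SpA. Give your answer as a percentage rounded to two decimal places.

Chidi reaches Larkspur along 2 paths.
Via Redfern: 49% × 65% = 31.85%.
Via Redfern → Vireo: 49% × 100% × 10% = 4.9%.
Total: 31.85% + 4.9% = 36.75%.

36.75%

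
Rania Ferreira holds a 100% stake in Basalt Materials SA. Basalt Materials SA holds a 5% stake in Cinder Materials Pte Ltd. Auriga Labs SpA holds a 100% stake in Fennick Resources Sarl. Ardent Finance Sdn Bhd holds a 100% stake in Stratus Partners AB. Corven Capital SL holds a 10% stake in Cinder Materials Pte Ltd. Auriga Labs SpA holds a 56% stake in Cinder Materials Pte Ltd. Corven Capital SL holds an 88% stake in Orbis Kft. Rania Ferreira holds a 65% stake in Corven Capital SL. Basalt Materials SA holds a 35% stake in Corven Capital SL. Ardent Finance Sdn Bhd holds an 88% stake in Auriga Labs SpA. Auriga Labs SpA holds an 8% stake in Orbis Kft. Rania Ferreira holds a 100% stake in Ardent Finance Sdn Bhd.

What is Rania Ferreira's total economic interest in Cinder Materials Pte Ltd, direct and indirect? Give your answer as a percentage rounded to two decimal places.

64.28%

Rania reaches Cinder along 4 paths.
Via Basalt: 100% × 5% = 5%.
Via Ardent → Auriga: 100% × 88% × 56% = 49.28%.
Via Basalt → Corven: 100% × 35% × 10% = 3.5%.
Via Corven: 65% × 10% = 6.5%.
Total: 5% + 49.28% + 3.5% + 6.5% = 64.28%.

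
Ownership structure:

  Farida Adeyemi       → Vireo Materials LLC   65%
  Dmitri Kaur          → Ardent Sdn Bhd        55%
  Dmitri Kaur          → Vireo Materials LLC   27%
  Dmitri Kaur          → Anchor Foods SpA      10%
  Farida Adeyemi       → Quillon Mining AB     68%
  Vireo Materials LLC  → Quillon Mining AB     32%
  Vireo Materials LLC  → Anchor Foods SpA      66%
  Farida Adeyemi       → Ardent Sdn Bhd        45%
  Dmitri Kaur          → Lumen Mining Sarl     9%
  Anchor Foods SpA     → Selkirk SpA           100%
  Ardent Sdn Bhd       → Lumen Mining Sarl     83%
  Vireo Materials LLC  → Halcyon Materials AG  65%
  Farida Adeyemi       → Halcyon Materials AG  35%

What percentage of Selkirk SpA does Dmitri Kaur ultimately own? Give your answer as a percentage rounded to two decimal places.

Dmitri reaches Selkirk along 2 paths.
Via Vireo → Anchor: 27% × 66% × 100% = 17.82%.
Via Anchor: 10% × 100% = 10%.
Total: 17.82% + 10% = 27.82%.

27.82%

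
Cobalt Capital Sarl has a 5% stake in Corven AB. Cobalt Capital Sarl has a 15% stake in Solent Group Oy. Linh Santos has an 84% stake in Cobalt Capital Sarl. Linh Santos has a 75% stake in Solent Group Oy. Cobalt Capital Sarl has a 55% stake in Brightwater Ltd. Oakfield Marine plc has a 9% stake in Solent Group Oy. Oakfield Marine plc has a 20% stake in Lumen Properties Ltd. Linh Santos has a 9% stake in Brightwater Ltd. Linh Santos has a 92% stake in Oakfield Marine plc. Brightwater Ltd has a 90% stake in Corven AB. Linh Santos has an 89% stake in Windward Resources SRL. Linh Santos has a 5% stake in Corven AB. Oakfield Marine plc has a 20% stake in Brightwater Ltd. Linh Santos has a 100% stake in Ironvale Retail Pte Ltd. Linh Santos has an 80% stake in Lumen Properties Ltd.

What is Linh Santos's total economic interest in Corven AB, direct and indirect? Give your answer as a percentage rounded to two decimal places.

75.44%

Linh reaches Corven along 5 paths.
Direct stake: 5% = 5%.
Via Oakfield → Brightwater: 92% × 20% × 90% = 16.56%.
Via Cobalt → Brightwater: 84% × 55% × 90% = 41.58%.
Via Brightwater: 9% × 90% = 8.1%.
Via Cobalt: 84% × 5% = 4.2%.
Total: 5% + 16.56% + 41.58% + 8.1% + 4.2% = 75.44%.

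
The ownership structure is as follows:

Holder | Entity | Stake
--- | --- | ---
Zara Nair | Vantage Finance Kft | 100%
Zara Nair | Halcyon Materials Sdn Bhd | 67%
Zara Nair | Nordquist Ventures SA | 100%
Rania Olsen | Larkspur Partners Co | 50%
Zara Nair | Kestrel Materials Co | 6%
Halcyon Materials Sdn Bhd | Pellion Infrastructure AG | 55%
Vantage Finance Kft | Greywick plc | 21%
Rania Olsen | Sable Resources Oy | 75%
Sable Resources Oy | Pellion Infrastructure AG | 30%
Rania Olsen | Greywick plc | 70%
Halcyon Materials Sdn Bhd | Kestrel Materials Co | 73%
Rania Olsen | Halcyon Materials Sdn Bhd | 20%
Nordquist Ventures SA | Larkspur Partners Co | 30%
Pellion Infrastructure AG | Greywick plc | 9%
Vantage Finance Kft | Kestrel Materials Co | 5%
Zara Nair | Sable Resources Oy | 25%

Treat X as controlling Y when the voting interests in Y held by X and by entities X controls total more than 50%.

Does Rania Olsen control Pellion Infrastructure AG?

Rania holds 75% of Sable, so Rania controls Sable.
Rania holds 70% of Greywick, so Rania controls Greywick.
In Pellion, Rania's side holds only 30%, not > 50%.
So Rania does not control Pellion.

No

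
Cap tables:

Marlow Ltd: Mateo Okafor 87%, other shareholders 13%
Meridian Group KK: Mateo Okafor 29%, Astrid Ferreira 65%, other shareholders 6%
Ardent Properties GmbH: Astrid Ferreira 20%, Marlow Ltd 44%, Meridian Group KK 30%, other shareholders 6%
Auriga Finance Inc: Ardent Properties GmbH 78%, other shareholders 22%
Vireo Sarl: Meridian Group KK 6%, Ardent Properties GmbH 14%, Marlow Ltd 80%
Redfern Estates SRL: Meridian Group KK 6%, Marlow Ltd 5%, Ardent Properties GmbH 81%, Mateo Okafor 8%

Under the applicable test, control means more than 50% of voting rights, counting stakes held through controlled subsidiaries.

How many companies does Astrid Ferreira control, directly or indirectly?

Astrid holds 65% of Meridian, so Astrid controls Meridian.
No other company's threshold is met.
Astrid controls 1 company.

1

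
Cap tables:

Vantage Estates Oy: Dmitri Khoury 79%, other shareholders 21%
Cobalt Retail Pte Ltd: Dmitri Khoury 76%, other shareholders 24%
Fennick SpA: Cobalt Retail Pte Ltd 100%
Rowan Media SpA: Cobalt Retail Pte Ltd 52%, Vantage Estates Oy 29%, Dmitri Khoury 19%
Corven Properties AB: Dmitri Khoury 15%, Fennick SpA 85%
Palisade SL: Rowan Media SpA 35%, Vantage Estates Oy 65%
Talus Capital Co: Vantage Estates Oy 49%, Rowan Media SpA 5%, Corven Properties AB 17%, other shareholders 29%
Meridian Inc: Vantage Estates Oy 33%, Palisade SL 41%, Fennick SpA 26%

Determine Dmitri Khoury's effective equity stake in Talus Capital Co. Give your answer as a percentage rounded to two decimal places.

Dmitri reaches Talus along 6 paths.
Via Vantage: 79% × 49% = 38.71%.
Via Cobalt → Rowan: 76% × 52% × 5% = 1.976%.
Via Vantage → Rowan: 79% × 29% × 5% = 1.1455%.
Via Rowan: 19% × 5% = 0.95%.
Via Corven: 15% × 17% = 2.55%.
Via Cobalt → Fennick → Corven: 76% × 100% × 85% × 17% = 10.982%.
Total: 38.71% + 1.976% + 1.1455% + 0.95% + 2.55% + 10.982% = 56.3135%.
Rounded: 56.31%.

56.31%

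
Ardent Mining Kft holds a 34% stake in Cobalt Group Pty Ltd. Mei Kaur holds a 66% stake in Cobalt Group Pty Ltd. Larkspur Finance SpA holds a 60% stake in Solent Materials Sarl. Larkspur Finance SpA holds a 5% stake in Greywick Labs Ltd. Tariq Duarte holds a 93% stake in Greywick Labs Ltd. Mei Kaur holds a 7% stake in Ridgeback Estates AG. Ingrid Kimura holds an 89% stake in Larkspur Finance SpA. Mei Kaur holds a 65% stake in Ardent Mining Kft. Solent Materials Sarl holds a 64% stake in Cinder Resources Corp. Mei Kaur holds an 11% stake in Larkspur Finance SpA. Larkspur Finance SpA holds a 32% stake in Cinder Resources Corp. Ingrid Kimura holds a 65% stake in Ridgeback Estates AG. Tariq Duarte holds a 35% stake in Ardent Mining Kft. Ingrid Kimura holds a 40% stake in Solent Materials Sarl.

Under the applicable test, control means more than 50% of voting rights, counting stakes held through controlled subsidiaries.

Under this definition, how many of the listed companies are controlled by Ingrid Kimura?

Ingrid holds 65% of Ridgeback, so Ingrid controls Ridgeback.
Ingrid holds 89% of Larkspur, so Ingrid controls Larkspur.
Ingrid and Larkspur together hold 40% + 60% = 100% of Solent, so Ingrid controls Solent.
Solent and Larkspur together hold 64% + 32% = 96% of Cinder, so Ingrid controls Cinder.
No other company's threshold is met.
Ingrid controls 4 companies.

4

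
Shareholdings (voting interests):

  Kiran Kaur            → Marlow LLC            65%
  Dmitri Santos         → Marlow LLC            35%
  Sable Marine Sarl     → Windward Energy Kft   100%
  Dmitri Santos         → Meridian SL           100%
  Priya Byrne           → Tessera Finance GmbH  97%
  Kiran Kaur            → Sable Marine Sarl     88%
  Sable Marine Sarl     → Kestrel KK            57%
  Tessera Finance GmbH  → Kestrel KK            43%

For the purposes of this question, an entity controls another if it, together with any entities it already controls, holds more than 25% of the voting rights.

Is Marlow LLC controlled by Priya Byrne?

Priya holds 97% of Tessera, so Priya controls Tessera.
Tessera holds 43% of Kestrel, so Priya controls Kestrel.
Neither Priya nor any entity Priya controls holds any voting interest in Marlow.
So Priya does not control Marlow.

No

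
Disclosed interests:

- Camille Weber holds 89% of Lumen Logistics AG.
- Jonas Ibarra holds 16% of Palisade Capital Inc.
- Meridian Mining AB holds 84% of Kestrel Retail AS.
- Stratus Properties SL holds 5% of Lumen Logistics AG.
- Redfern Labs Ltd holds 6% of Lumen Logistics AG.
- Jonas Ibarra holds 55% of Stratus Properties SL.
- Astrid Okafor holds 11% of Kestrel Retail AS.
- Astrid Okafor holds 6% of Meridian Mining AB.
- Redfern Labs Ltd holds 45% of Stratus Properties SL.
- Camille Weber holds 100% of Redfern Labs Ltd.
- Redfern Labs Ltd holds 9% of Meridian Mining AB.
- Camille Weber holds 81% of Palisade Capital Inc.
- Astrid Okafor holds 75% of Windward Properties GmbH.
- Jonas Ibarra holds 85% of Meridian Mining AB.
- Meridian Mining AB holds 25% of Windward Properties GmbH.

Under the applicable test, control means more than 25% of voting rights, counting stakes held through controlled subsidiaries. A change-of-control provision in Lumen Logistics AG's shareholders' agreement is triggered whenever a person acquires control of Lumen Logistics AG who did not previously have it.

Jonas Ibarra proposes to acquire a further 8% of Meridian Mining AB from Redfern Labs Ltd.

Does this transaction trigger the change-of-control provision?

No

The purchase adds only to Jonas's holdings (Redfern's stake shrinks), so Jonas is the only person who could newly come to control Lumen.
Jonas holds 55% of Stratus, so Jonas controls Stratus.
Jonas holds 85% of Meridian, so Jonas controls Meridian.
Meridian holds 84% of Kestrel, so Jonas controls Kestrel.
In Lumen, Jonas's side holds only 5%, not > 25%.
So before the transaction, Jonas does not control Lumen.
After the purchase, Jonas's direct stake in Meridian rises to 85% + 8% = 93%, and Redfern's stake falls to 1%.
Jonas holds 93% of Meridian, so Jonas controls Meridian.
After the transaction, Jonas's side holds 5% of Lumen, not > 25%, so Jonas still does not control Lumen.
No new person acquires control, so the clause is not triggered.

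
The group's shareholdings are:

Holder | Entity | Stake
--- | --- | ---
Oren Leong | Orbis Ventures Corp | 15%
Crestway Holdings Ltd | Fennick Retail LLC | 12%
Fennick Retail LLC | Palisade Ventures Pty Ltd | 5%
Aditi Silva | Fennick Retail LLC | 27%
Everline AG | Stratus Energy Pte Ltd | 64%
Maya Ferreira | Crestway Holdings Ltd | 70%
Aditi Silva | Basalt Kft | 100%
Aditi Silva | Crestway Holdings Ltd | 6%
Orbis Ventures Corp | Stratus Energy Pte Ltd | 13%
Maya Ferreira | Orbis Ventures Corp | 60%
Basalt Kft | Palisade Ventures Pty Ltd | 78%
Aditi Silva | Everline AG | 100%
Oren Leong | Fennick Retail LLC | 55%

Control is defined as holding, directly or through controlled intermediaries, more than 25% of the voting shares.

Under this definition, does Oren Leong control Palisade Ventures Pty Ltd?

No

Oren holds 55% of Fennick, so Oren controls Fennick.
In Palisade, Oren's side holds only 5%, not > 25%.
So Oren does not control Palisade.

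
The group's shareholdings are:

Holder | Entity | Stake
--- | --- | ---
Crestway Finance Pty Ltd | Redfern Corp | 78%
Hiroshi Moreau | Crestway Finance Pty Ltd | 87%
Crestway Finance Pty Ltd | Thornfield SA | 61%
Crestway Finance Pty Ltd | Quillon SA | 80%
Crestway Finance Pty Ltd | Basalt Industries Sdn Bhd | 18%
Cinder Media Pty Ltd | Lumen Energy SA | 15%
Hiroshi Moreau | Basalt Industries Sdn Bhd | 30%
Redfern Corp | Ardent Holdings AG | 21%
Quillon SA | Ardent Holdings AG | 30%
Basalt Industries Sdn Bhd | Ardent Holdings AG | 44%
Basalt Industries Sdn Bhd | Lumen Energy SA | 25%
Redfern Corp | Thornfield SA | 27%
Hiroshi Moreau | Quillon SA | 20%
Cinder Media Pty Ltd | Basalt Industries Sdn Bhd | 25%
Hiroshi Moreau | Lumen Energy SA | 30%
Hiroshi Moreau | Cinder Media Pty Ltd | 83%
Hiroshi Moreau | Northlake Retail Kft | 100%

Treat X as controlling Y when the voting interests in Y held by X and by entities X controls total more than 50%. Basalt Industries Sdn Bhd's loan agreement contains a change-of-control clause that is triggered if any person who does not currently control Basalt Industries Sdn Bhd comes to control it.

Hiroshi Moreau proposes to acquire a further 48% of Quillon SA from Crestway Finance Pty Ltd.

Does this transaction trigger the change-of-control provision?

The purchase adds only to Hiroshi's holdings (Crestway's stake shrinks), so Hiroshi is the only person who could newly come to control Basalt.
Hiroshi holds 87% of Crestway, so Hiroshi controls Crestway.
Hiroshi holds 83% of Cinder, so Hiroshi controls Cinder.
Hiroshi and Cinder and Crestway together hold 30% + 25% + 18% = 73% of Basalt, so Hiroshi controls Basalt.
So Hiroshi already controls Basalt before the transaction.
After the purchase, Hiroshi's direct stake in Quillon rises to 20% + 48% = 68%, and Crestway's stake falls to 32%.
Hiroshi controlled Basalt already, so this is not a new person acquiring control; every other person's position is unchanged or reduced.
No new person acquires control, so the clause is not triggered.

No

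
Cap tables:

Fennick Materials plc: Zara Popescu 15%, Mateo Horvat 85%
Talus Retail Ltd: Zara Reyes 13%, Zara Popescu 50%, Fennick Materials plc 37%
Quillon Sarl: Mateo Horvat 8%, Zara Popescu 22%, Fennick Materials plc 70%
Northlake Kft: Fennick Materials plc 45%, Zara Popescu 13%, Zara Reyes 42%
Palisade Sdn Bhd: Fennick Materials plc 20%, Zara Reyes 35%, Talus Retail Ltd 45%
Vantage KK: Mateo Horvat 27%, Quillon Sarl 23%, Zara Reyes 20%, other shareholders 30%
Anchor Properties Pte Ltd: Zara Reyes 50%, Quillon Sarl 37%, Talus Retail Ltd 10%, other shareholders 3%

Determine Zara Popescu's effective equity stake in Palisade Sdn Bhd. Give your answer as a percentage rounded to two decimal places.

28.00%

Zara Popescu reaches Palisade along 3 paths.
Via Fennick: 15% × 20% = 3%.
Via Talus: 50% × 45% = 22.5%.
Via Fennick → Talus: 15% × 37% × 45% = 2.4975%.
Total: 3% + 22.5% + 2.4975% = 27.9975%.
Rounded: 28.00%.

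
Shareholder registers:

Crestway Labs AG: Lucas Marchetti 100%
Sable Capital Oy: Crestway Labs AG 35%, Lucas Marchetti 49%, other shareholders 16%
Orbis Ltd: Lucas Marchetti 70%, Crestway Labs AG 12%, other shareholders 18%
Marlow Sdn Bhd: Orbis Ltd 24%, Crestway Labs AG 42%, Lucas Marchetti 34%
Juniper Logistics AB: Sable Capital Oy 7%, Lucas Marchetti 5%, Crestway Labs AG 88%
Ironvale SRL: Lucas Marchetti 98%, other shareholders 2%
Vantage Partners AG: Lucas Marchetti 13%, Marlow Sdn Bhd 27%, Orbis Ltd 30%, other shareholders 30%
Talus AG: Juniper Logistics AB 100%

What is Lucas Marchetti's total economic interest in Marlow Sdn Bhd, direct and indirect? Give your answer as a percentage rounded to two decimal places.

Lucas reaches Marlow along 4 paths.
Via Orbis: 70% × 24% = 16.8%.
Via Crestway → Orbis: 100% × 12% × 24% = 2.88%.
Via Crestway: 100% × 42% = 42%.
Direct stake: 34% = 34%.
Total: 16.8% + 2.88% + 42% + 34% = 95.68%.

95.68%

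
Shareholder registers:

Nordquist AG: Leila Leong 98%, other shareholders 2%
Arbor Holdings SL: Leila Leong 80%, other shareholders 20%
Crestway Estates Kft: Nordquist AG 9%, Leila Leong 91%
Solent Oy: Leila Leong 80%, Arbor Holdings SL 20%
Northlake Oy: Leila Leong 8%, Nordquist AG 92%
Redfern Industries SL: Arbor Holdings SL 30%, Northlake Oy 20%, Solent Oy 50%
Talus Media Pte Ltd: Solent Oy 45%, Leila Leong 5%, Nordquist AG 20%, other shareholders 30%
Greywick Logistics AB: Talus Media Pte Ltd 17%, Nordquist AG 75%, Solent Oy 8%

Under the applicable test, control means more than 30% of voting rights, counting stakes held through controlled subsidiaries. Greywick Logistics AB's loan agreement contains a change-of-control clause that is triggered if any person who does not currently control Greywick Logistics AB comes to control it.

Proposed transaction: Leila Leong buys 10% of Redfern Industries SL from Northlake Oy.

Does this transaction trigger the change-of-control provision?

The purchase adds only to Leila's holdings (Northlake's stake shrinks), so Leila is the only person who could newly come to control Greywick.
Leila holds 80% of Arbor, so Leila controls Arbor.
Leila and Arbor together hold 80% + 20% = 100% of Solent, so Leila controls Solent.
Leila holds 98% of Nordquist, so Leila controls Nordquist.
Solent and Leila and Nordquist together hold 45% + 5% + 20% = 70% of Talus, so Leila controls Talus.
Talus and Nordquist and Solent together hold 17% + 75% + 8% = 100% of Greywick, so Leila controls Greywick.
So Leila already controls Greywick before the transaction.
After the purchase, Leila holds 10% of Redfern directly, and Northlake's stake falls to 10%.
Leila controlled Greywick already, so this is not a new person acquiring control; every other person's position is unchanged or reduced.
No new person acquires control, so the clause is not triggered.

No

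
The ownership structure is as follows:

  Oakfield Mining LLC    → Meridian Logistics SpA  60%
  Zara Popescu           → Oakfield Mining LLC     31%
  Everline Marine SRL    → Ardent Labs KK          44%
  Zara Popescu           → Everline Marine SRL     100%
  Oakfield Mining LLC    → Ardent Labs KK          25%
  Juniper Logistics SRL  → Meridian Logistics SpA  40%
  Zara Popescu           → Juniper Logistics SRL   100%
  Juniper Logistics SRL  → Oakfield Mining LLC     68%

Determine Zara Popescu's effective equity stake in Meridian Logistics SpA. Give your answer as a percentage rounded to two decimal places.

Zara reaches Meridian along 3 paths.
Via Juniper: 100% × 40% = 40%.
Via Juniper → Oakfield: 100% × 68% × 60% = 40.8%.
Via Oakfield: 31% × 60% = 18.6%.
Total: 40% + 40.8% + 18.6% = 99.4%.
Rounded: 99.40%.

99.40%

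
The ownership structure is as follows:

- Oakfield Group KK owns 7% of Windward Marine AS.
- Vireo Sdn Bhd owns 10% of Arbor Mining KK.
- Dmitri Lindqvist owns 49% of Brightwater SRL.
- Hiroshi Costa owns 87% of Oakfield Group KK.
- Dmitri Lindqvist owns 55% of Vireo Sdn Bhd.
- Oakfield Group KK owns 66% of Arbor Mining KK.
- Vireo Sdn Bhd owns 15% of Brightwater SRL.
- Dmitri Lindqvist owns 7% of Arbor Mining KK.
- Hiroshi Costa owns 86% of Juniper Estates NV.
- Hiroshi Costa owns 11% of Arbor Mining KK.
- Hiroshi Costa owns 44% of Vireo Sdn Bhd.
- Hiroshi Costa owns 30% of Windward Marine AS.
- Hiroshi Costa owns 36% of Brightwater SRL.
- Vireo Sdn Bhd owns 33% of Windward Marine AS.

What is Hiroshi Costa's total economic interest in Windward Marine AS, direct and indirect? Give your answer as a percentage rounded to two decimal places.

50.61%

Hiroshi reaches Windward along 3 paths.
Via Oakfield: 87% × 7% = 6.09%.
Direct stake: 30% = 30%.
Via Vireo: 44% × 33% = 14.52%.
Total: 6.09% + 30% + 14.52% = 50.61%.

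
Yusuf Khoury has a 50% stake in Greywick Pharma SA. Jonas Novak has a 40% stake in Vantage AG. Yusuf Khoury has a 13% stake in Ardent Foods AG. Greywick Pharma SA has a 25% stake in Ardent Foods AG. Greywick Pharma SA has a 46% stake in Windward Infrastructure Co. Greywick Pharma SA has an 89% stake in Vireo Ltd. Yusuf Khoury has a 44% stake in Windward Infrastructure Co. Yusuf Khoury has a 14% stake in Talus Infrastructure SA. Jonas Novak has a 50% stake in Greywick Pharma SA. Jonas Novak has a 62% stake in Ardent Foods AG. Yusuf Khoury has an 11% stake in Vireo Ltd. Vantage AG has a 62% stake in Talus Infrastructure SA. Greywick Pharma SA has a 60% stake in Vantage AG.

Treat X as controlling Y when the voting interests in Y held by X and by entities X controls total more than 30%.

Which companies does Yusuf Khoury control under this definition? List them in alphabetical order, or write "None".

Ardent Foods AG, Greywick Pharma SA, Talus Infrastructure SA, Vantage AG, Vireo Ltd, Windward Infrastructure Co

Yusuf holds 50% of Greywick, so Yusuf controls Greywick.
Greywick holds 60% of Vantage, so Yusuf controls Vantage.
Greywick and Yusuf together hold 25% + 13% = 38% of Ardent, so Yusuf controls Ardent.
Yusuf and Vantage together hold 14% + 62% = 76% of Talus, so Yusuf controls Talus.
Yusuf and Greywick together hold 44% + 46% = 90% of Windward, so Yusuf controls Windward.
Greywick and Yusuf together hold 89% + 11% = 100% of Vireo, so Yusuf controls Vireo.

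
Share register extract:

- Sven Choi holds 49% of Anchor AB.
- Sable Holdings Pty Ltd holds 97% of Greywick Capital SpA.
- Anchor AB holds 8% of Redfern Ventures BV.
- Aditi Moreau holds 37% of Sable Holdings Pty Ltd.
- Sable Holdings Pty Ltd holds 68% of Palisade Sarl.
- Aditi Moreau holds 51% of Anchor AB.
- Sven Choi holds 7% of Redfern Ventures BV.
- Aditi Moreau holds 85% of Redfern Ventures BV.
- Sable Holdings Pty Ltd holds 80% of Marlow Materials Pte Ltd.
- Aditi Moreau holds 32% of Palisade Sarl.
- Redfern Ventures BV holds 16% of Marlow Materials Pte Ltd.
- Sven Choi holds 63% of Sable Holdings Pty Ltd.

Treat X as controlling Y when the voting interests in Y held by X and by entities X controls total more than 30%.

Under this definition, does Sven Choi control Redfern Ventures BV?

No

Sven holds 49% of Anchor, so Sven controls Anchor.
Sven holds 63% of Sable, so Sven controls Sable.
Sable holds 80% of Marlow, so Sven controls Marlow.
Sable holds 68% of Palisade, so Sven controls Palisade.
Sable holds 97% of Greywick, so Sven controls Greywick.
In Redfern, Sven's side holds only 8% + 7% = 15%, not > 30%.
So Sven does not control Redfern.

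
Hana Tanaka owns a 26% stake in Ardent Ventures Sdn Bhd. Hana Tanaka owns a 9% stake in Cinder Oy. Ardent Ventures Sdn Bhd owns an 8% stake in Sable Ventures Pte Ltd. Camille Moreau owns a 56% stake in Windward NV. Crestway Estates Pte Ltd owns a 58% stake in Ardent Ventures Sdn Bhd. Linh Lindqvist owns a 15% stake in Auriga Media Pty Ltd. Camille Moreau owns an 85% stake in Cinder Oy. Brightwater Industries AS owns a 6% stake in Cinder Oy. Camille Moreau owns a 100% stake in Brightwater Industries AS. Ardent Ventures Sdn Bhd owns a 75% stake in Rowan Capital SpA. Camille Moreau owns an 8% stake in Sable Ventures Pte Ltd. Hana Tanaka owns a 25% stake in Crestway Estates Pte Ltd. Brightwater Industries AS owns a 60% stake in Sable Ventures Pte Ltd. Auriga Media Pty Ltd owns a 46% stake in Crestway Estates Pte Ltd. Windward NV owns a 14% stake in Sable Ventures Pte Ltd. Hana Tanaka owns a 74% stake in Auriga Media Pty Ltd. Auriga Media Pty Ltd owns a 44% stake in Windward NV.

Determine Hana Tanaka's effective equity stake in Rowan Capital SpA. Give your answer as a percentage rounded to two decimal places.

Hana reaches Rowan along 3 paths.
Via Auriga → Crestway → Ardent: 74% × 46% × 58% × 75% = 14.8074%.
Via Crestway → Ardent: 25% × 58% × 75% = 10.875%.
Via Ardent: 26% × 75% = 19.5%.
Total: 14.8074% + 10.875% + 19.5% = 45.1824%.
Rounded: 45.18%.

45.18%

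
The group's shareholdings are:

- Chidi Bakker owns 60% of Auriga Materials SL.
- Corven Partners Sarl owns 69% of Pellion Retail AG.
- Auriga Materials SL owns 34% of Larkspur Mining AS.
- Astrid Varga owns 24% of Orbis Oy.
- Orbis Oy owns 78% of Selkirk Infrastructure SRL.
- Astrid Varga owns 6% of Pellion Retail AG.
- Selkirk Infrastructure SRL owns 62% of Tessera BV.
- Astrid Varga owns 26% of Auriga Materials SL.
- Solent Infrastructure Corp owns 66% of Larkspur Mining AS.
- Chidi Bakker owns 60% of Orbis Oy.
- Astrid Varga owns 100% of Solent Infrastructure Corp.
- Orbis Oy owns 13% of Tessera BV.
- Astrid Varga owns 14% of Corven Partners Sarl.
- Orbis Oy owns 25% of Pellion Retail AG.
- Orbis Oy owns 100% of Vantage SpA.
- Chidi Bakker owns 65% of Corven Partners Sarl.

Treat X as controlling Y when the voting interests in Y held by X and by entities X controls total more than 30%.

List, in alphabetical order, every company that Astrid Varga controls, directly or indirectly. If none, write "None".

Astrid holds 100% of Solent, so Astrid controls Solent.
Solent holds 66% of Larkspur, so Astrid controls Larkspur.
No other company's threshold is met.

Larkspur Mining AS, Solent Infrastructure Corp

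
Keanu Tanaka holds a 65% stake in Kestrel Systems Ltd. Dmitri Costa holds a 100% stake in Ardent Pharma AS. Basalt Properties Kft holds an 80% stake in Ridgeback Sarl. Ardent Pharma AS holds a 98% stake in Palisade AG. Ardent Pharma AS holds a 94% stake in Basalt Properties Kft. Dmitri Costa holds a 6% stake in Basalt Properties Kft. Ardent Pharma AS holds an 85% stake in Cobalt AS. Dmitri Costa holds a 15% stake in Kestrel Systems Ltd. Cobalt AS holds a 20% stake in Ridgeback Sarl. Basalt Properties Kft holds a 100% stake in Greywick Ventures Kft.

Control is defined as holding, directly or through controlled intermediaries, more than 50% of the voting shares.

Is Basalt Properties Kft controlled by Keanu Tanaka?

No

Keanu holds 65% of Kestrel, so Keanu controls Kestrel.
Neither Keanu nor any entity Keanu controls holds any voting interest in Basalt.
So Keanu does not control Basalt.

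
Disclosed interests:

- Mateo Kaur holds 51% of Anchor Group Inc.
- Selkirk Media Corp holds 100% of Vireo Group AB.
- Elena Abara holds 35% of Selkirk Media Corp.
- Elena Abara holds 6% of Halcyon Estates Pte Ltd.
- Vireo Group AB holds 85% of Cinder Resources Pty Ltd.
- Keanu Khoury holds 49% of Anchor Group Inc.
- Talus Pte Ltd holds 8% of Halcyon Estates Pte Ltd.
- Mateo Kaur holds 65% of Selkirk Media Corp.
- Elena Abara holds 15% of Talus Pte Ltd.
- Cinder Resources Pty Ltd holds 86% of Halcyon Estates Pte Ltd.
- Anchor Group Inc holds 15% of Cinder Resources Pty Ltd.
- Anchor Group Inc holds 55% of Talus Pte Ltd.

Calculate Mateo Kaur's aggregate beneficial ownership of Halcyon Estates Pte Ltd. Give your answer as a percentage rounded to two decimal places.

Mateo reaches Halcyon along 3 paths.
Via Anchor → Talus: 51% × 55% × 8% = 2.244%.
Via Anchor → Cinder: 51% × 15% × 86% = 6.579%.
Via Selkirk → Vireo → Cinder: 65% × 100% × 85% × 86% = 47.515%.
Total: 2.244% + 6.579% + 47.515% = 56.338%.
Rounded: 56.34%.

56.34%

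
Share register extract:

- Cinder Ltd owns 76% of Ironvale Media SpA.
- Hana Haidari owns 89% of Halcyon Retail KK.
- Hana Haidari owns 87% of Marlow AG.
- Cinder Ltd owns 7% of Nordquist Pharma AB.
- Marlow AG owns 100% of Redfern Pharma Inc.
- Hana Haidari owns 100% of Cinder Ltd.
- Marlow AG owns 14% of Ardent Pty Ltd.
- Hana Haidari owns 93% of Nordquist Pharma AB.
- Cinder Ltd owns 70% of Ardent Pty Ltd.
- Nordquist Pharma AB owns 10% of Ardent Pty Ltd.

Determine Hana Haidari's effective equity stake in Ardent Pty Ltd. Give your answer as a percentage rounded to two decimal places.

Hana reaches Ardent along 4 paths.
Via Marlow: 87% × 14% = 12.18%.
Via Cinder: 100% × 70% = 70%.
Via Cinder → Nordquist: 100% × 7% × 10% = 0.7%.
Via Nordquist: 93% × 10% = 9.3%.
Total: 12.18% + 70% + 0.7% + 9.3% = 92.18%.

92.18%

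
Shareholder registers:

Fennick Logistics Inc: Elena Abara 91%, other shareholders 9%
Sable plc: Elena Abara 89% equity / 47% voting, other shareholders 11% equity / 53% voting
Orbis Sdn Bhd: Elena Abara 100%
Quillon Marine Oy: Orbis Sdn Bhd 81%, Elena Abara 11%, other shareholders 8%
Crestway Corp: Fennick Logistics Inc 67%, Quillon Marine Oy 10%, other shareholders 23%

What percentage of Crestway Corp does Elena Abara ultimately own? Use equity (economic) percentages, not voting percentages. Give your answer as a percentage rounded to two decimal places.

70.17%

Elena reaches Crestway along 3 paths.
Via Fennick: 91% × 67% = 60.97%.
Via Orbis → Quillon: 100% × 81% × 10% = 8.1%.
Via Quillon: 11% × 10% = 1.1%.
Total: 60.97% + 8.1% + 1.1% = 70.17%.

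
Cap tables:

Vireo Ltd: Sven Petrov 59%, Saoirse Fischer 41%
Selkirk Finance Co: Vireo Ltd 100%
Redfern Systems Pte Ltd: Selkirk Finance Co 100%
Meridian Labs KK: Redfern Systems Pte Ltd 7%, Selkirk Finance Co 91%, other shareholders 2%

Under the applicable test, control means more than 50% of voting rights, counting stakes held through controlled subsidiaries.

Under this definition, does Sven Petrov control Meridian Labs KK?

Sven holds 59% of Vireo, so Sven controls Vireo.
Vireo holds 100% of Selkirk, so Sven controls Selkirk.
Selkirk holds 100% of Redfern, so Sven controls Redfern.
Redfern and Selkirk together hold 7% + 91% = 98% of Meridian, so Sven controls Meridian.

Yes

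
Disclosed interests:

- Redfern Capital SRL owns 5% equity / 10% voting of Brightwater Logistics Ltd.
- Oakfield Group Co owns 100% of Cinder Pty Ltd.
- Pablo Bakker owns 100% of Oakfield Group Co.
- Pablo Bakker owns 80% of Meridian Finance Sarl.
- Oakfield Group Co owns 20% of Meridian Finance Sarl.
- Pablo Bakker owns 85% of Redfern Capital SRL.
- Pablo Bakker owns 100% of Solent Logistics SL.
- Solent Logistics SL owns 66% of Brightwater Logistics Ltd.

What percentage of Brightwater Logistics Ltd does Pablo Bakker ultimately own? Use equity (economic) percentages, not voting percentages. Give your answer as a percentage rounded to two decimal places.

70.25%

Pablo reaches Brightwater along 2 paths.
Via Redfern: 85% × 5% = 4.25%.
Via Solent: 100% × 66% = 66%.
Total: 4.25% + 66% = 70.25%.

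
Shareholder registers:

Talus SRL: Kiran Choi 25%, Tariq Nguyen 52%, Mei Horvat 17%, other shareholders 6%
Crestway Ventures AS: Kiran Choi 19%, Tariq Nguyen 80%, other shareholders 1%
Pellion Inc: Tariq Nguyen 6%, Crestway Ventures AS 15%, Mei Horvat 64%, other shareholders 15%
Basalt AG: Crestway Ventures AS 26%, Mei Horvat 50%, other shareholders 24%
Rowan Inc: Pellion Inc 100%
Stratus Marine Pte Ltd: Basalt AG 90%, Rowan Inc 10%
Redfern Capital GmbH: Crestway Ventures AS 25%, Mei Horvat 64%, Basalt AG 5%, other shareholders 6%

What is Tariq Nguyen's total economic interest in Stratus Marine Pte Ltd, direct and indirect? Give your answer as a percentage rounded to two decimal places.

20.52%

Tariq reaches Stratus along 3 paths.
Via Crestway → Basalt: 80% × 26% × 90% = 18.72%.
Via Pellion → Rowan: 6% × 100% × 10% = 0.6%.
Via Crestway → Pellion → Rowan: 80% × 15% × 100% × 10% = 1.2%.
Total: 18.72% + 0.6% + 1.2% = 20.52%.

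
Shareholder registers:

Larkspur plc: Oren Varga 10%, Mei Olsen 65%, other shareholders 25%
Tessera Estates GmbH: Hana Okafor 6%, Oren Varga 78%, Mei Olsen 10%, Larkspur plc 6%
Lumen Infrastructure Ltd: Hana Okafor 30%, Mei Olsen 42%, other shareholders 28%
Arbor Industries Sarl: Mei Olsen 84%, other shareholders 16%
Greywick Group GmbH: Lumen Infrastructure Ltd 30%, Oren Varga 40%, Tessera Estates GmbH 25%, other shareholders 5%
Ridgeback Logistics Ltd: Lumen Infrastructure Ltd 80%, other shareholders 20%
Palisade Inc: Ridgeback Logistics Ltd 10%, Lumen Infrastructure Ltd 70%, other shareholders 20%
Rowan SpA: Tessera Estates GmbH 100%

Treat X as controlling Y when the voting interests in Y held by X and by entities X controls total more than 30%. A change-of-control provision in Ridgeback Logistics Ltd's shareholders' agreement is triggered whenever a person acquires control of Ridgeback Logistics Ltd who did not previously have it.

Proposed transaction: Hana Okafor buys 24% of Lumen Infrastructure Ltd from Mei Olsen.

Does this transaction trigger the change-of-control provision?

Yes

The purchase adds only to Hana's holdings (Mei's stake shrinks), so Hana is the only person who could newly come to control Ridgeback.
Hana's largest direct stake is 30% in Lumen, which does not meet the threshold, so Hana controls no company.
Neither Hana nor any entity Hana controls holds any voting interest in Ridgeback.
So before the transaction, Hana does not control Ridgeback.
After the purchase, Hana's direct stake in Lumen rises to 30% + 24% = 54%, and Mei's stake falls to 18%.
Hana holds 54% of Lumen, so Hana controls Lumen.
Lumen holds 80% of Ridgeback, so Hana controls Ridgeback.
Hana did not control Ridgeback before and does after, so the clause is triggered.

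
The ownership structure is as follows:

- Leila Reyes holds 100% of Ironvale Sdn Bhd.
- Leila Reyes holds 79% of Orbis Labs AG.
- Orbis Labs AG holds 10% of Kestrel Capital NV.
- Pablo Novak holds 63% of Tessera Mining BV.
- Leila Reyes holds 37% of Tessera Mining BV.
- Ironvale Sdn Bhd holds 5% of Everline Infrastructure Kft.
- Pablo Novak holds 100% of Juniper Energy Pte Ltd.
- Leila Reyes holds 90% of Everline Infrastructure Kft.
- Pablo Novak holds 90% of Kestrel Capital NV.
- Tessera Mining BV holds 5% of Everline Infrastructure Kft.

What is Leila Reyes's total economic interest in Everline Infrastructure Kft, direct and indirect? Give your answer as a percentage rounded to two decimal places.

Leila reaches Everline along 3 paths.
Direct stake: 90% = 90%.
Via Tessera: 37% × 5% = 1.85%.
Via Ironvale: 100% × 5% = 5%.
Total: 90% + 1.85% + 5% = 96.85%.

96.85%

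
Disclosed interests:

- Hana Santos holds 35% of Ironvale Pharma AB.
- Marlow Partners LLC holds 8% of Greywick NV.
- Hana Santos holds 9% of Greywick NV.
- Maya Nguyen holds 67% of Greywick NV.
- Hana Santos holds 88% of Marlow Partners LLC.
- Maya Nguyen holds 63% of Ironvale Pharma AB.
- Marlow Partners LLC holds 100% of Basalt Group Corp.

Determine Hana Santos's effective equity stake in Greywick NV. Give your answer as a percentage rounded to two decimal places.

16.04%

Hana reaches Greywick along 2 paths.
Via Marlow: 88% × 8% = 7.04%.
Direct stake: 9% = 9%.
Total: 7.04% + 9% = 16.04%.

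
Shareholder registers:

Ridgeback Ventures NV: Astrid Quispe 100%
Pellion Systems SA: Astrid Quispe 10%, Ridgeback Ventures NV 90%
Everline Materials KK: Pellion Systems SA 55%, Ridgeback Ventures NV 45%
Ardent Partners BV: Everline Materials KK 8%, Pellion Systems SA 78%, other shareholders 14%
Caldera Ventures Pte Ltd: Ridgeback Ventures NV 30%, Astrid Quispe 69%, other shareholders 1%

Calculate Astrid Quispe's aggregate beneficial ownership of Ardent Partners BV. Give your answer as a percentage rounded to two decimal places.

Astrid reaches Ardent along 5 paths.
Via Pellion → Everline: 10% × 55% × 8% = 0.44%.
Via Ridgeback → Pellion → Everline: 100% × 90% × 55% × 8% = 3.96%.
Via Ridgeback → Everline: 100% × 45% × 8% = 3.6%.
Via Pellion: 10% × 78% = 7.8%.
Via Ridgeback → Pellion: 100% × 90% × 78% = 70.2%.
Total: 0.44% + 3.96% + 3.6% + 7.8% + 70.2% = 86%.
Rounded: 86.00%.

86.00%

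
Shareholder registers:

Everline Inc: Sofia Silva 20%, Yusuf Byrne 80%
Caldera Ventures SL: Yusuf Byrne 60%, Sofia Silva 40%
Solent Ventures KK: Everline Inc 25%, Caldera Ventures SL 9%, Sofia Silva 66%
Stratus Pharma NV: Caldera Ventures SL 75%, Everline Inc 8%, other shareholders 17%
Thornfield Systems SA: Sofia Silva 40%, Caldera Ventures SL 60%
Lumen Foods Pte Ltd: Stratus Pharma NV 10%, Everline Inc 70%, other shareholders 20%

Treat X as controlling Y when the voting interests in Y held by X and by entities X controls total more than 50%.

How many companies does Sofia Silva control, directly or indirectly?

1

Sofia holds 66% of Solent, so Sofia controls Solent.
No other company's threshold is met.
Sofia controls 1 company.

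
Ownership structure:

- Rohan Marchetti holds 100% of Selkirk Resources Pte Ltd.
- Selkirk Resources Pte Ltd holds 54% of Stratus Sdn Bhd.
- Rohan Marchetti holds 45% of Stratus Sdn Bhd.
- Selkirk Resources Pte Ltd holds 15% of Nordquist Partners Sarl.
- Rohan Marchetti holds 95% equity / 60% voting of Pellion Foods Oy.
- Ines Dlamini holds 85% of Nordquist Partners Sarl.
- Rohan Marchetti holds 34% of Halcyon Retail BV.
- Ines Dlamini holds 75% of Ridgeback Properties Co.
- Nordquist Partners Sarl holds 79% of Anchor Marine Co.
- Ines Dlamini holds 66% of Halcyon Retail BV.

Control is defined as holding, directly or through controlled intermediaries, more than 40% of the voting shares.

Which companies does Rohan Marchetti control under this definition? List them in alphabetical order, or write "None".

Rohan holds 100% of Selkirk, so Rohan controls Selkirk.
Selkirk and Rohan together hold 54% + 45% = 99% of Stratus, so Rohan controls Stratus.
Rohan holds 60% of Pellion, so Rohan controls Pellion.
No other company's threshold is met.

Pellion Foods Oy, Selkirk Resources Pte Ltd, Stratus Sdn Bhd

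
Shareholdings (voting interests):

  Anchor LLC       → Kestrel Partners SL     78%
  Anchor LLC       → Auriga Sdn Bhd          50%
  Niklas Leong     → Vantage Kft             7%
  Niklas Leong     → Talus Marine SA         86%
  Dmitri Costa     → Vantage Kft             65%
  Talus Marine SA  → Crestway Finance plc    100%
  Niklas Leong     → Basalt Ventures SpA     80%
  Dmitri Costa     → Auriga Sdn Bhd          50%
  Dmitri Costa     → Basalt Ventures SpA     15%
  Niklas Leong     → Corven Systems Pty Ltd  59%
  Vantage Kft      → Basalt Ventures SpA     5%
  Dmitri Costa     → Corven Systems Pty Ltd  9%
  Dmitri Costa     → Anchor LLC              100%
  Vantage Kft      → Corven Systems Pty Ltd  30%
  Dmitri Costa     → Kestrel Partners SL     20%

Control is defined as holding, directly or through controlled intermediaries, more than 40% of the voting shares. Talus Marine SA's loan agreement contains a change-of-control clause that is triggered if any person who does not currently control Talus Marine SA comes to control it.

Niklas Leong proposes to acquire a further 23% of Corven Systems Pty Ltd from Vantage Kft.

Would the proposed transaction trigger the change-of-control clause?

The purchase adds only to Niklas's holdings (Vantage's stake shrinks), so Niklas is the only person who could newly come to control Talus.
Niklas holds 86% of Talus, so Niklas controls Talus.
So Niklas already controls Talus before the transaction.
After the purchase, Niklas's direct stake in Corven rises to 59% + 23% = 82%, and Vantage's stake falls to 7%.
Niklas controlled Talus already, so this is not a new person acquiring control; every other person's position is unchanged or reduced.
No new person acquires control, so the clause is not triggered.

No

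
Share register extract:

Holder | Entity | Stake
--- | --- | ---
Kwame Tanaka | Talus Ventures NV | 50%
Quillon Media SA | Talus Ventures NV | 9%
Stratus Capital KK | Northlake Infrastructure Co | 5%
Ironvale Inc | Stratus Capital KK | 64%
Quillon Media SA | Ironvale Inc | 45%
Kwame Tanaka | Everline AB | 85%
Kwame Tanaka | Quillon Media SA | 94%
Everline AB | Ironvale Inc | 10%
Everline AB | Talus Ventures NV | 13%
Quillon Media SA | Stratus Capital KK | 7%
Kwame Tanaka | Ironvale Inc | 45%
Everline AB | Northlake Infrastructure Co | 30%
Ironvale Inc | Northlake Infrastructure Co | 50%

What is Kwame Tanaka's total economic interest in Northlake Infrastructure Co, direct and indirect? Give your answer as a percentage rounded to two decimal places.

76.79%

Kwame reaches Northlake along 8 paths.
Via Quillon → Stratus: 94% × 7% × 5% = 0.329%.
Via Quillon → Ironvale → Stratus: 94% × 45% × 64% × 5% = 1.3536%.
Via Everline → Ironvale → Stratus: 85% × 10% × 64% × 5% = 0.272%.
Via Ironvale → Stratus: 45% × 64% × 5% = 1.44%.
Via Quillon → Ironvale: 94% × 45% × 50% = 21.15%.
Via Everline → Ironvale: 85% × 10% × 50% = 4.25%.
Via Ironvale: 45% × 50% = 22.5%.
Via Everline: 85% × 30% = 25.5%.
Total: 0.329% + 1.3536% + 0.272% + 1.44% + 21.15% + 4.25% + 22.5% + 25.5% = 76.7946%.
Rounded: 76.79%.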